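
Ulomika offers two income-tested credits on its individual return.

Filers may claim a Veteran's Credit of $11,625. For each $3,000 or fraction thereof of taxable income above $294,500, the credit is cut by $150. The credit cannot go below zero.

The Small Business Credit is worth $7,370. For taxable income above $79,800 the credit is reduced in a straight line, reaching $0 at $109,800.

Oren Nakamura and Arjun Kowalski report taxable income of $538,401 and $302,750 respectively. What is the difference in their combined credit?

$11,175

Oren ($538,401): Veteran's Credit: income exceeds $294,500 by $243,901 → 82 increments × $150 = $12,300 ≥ base, so the credit is $0. Small Business Credit: $538,401 is at or above $109,800, so the credit is $0. total $0 + $0 = $0
Arjun ($302,750): Veteran's Credit: income exceeds $294,500 by $8,250, which is 3 full-or-partial $3,000 increments; reduction = 3 × $150 = $450, leaving $11,175. Small Business Credit: $302,750 is at or above $109,800, so the credit is $0. total $11,175 + $0 = $11,175
Difference: |$0 − $11,175| = $11,175.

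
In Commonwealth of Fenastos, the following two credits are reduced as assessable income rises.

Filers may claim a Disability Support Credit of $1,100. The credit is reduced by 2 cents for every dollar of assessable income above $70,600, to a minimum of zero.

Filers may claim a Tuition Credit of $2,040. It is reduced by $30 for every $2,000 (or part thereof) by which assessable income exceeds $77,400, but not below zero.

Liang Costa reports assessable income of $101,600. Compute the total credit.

$2,130

Disability Support Credit: 2% of the $31,000 excess over $70,600 is $620; credit = $1,100 − $620 = $480.
Tuition Credit: income exceeds $77,400 by $24,200, which is 13 full-or-partial $2,000 increments; reduction = 13 × $30 = $390, leaving $1,650.
Total: $480 + $1,650 = $2,130.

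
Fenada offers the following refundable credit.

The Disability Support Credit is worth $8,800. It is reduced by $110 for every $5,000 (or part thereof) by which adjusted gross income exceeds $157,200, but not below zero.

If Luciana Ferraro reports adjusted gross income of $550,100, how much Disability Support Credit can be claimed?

$110

Disability Support Credit: income exceeds $157,200 by $392,900, which is 79 full-or-partial $5,000 increments; reduction = 79 × $110 = $8,690, leaving $110.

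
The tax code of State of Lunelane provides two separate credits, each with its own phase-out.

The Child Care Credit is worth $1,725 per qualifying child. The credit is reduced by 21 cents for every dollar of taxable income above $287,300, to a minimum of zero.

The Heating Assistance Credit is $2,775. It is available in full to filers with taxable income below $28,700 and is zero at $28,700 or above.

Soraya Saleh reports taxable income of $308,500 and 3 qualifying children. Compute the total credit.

$723

Child Care Credit: base = 3 × $1,725 = $5,175. 21% of the $21,200 excess over $287,300 is $4,452; credit = $5,175 − $4,452 = $723.
Heating Assistance Credit: $308,500 meets or exceeds the $28,700 cutoff, so the credit is $0.
Total: $723 + $0 = $723.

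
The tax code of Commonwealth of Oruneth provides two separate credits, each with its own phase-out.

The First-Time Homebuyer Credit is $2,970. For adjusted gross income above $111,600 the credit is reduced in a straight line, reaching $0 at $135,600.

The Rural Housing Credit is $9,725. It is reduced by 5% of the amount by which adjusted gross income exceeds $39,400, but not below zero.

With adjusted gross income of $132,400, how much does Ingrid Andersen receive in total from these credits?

$5,471

First-Time Homebuyer Credit: $132,400 is $20,800 into a $24,000 phase-out range, leaving 3,200/24,000 of the credit: $2,970 × 3,200/24,000 = $396.
Rural Housing Credit: 5% of the $93,000 excess over $39,400 is $4,650; credit = $9,725 − $4,650 = $5,075.
Total: $396 + $5,075 = $5,471.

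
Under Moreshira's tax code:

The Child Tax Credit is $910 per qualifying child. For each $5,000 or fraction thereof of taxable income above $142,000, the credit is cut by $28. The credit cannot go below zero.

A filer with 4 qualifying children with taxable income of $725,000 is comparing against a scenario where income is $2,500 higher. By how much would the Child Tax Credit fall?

$28

At $725,000 — base = 4 × $910 = $3,640. income exceeds $142,000 by $583,000, which is 117 full-or-partial $5,000 increments; reduction = 117 × $28 = $3,276, leaving $364.
At $727,500 — base = 4 × $910 = $3,640. income exceeds $142,000 by $585,500, which is 118 full-or-partial $5,000 increments; reduction = 118 × $28 = $3,304, leaving $336.
Lost: $364 − $336 = $28.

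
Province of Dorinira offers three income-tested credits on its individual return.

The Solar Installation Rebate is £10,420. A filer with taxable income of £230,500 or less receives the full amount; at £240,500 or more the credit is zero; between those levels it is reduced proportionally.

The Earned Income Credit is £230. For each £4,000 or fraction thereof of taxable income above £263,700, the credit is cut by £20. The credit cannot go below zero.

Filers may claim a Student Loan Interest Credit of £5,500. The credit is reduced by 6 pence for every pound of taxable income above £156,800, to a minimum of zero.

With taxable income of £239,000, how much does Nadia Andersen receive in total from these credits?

£2,361

Solar Installation Rebate: £239,000 is £8,500 into a £10,000 phase-out range, leaving 1,500/10,000 of the credit: £10,420 × 1,500/10,000 = £1,563.
Earned Income Credit: £239,000 is at or below the £263,700 threshold, so the full £230 applies.
Student Loan Interest Credit: 6% of the £82,200 excess over £156,800 is £4,932; credit = £5,500 − £4,932 = £568.
Total: £1,563 + £230 + £568 = £2,361.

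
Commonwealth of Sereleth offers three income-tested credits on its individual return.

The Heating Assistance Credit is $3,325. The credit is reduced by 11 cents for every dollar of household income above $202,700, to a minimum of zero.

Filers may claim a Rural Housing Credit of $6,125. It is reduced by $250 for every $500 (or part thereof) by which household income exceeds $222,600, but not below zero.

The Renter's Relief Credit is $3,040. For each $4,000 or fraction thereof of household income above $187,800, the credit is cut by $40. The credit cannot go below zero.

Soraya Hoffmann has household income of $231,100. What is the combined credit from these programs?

$4,676

Heating Assistance Credit: 11% of the $28,400 excess over $202,700 is $3,124; credit = $3,325 − $3,124 = $201.
Rural Housing Credit: income exceeds $222,600 by $8,500, which is 17 full-or-partial $500 increments; reduction = 17 × $250 = $4,250, leaving $1,875.
Renter's Relief Credit: income exceeds $187,800 by $43,300, which is 11 full-or-partial $4,000 increments; reduction = 11 × $40 = $440, leaving $2,600.
Total: $201 + $1,875 + $2,600 = $4,676.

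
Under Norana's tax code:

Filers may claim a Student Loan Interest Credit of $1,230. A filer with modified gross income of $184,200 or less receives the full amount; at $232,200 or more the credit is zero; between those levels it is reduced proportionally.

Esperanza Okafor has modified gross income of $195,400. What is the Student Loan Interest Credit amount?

$943

Student Loan Interest Credit: $195,400 is $11,200 into a $48,000 phase-out range, leaving 36,800/48,000 of the credit: $1,230 × 36,800/48,000 = $943.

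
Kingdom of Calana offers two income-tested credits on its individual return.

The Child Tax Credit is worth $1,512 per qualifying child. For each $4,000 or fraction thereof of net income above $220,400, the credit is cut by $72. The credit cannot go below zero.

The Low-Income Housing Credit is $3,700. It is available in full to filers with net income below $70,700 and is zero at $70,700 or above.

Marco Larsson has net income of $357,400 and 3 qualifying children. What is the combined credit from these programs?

Child Tax Credit: base = 3 × $1,512 = $4,536. income exceeds $220,400 by $137,000, which is 35 full-or-partial $4,000 increments; reduction = 35 × $72 = $2,520, leaving $2,016.
Low-Income Housing Credit: $357,400 meets or exceeds the $70,700 cutoff, so the credit is $0.
Total: $2,016 + $0 = $2,016.

$2,016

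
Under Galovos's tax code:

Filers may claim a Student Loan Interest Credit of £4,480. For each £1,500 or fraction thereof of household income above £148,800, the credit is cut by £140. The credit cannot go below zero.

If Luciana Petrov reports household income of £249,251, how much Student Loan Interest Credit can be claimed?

Student Loan Interest Credit: income exceeds £148,800 by £100,451 → 67 increments × £140 = £9,380 ≥ base, so the credit is £0.

£0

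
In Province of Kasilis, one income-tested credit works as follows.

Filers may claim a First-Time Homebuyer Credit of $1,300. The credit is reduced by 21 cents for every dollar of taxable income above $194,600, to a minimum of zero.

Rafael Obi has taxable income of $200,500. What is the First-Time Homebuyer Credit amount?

$61

First-Time Homebuyer Credit: 21% of the $5,900 excess over $194,600 is $1,239; credit = $1,300 − $1,239 = $61.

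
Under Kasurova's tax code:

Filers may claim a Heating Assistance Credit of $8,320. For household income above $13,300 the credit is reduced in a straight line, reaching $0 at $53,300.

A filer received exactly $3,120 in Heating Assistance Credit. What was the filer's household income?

$3,120 is 3,120/8,320 of the full $8,320, so 5,200/8,320 of the $40,000 range has been used: income = $13,300 + $40,000 × 5,200/8,320 = $38,300.

$38,300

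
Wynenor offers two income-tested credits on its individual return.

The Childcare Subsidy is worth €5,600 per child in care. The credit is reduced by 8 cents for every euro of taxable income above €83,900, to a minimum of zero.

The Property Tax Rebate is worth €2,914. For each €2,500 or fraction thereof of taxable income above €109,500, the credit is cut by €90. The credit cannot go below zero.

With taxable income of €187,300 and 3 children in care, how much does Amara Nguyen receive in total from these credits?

€8,562

Childcare Subsidy: base = 3 × €5,600 = €16,800. 8% of the €103,400 excess over €83,900 is €8,272; credit = €16,800 − €8,272 = €8,528.
Property Tax Rebate: income exceeds €109,500 by €77,800, which is 32 full-or-partial €2,500 increments; reduction = 32 × €90 = €2,880, leaving €34.
Total: €8,528 + €34 = €8,562.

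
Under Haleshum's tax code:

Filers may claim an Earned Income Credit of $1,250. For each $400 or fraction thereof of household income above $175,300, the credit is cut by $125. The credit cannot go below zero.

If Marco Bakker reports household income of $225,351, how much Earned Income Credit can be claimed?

Earned Income Credit: income exceeds $175,300 by $50,051 → 126 increments × $125 = $15,750 ≥ base, so the credit is $0.

$0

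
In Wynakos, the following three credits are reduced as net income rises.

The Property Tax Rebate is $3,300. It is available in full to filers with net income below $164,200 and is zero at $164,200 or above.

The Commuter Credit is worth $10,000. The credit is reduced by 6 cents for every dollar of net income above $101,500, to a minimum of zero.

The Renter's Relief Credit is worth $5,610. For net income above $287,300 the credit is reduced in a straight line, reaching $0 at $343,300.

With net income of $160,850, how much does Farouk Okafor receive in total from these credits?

Property Tax Rebate: $160,850 is below the $164,200 cutoff, so the full $3,300 applies.
Commuter Credit: 6% of the $59,350 excess over $101,500 is $3,561; credit = $10,000 − $3,561 = $6,439.
Renter's Relief Credit: $160,850 is at or below the $287,300 threshold, so the full $5,610 applies.
Total: $3,300 + $6,439 + $5,610 = $15,349.

$15,349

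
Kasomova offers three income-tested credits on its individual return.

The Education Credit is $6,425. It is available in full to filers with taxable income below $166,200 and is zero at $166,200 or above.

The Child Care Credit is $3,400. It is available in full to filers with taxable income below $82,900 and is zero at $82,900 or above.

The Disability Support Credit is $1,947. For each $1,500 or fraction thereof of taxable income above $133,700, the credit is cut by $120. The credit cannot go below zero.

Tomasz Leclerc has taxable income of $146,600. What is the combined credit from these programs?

$7,292

Education Credit: $146,600 is below the $166,200 cutoff, so the full $6,425 applies.
Child Care Credit: $146,600 meets or exceeds the $82,900 cutoff, so the credit is $0.
Disability Support Credit: income exceeds $133,700 by $12,900, which is 9 full-or-partial $1,500 increments; reduction = 9 × $120 = $1,080, leaving $867.
Total: $6,425 + $0 + $867 = $7,292.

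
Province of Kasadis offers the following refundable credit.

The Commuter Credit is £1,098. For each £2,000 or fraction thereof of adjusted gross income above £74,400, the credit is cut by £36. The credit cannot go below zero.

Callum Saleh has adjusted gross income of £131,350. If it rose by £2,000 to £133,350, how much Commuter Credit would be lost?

£36

At £131,350 — income exceeds £74,400 by £56,950, which is 29 full-or-partial £2,000 increments; reduction = 29 × £36 = £1,044, leaving £54.
At £133,350 — income exceeds £74,400 by £58,950, which is 30 full-or-partial £2,000 increments; reduction = 30 × £36 = £1,080, leaving £18.
Lost: £54 − £18 = £36.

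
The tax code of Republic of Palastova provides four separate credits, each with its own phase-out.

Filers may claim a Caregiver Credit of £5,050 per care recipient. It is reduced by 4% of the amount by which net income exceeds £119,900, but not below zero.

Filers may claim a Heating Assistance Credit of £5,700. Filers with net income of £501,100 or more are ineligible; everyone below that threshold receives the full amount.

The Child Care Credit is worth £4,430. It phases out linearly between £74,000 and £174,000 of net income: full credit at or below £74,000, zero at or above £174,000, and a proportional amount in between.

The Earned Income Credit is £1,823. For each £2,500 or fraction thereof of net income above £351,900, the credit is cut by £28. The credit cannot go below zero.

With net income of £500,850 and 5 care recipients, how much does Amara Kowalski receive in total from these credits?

Caregiver Credit: base = 5 × £5,050 = £25,250. 4% of the £380,950 excess over £119,900 is £15,238; credit = £25,250 − £15,238 = £10,012.
Heating Assistance Credit: £500,850 is below the £501,100 cutoff, so the full £5,700 applies.
Child Care Credit: £500,850 is at or above £174,000, so the credit is £0.
Earned Income Credit: income exceeds £351,900 by £148,950, which is 60 full-or-partial £2,500 increments; reduction = 60 × £28 = £1,680, leaving £143.
Total: £10,012 + £5,700 + £0 + £143 = £15,855.

£15,855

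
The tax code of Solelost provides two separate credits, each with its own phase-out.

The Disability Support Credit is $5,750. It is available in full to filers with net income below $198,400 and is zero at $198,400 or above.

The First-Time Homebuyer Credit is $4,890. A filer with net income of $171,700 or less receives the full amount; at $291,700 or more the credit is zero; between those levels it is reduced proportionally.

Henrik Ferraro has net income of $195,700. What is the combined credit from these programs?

Disability Support Credit: $195,700 is below the $198,400 cutoff, so the full $5,750 applies.
First-Time Homebuyer Credit: $195,700 is $24,000 into a $120,000 phase-out range, leaving 96,000/120,000 of the credit: $4,890 × 96,000/120,000 = $3,912.
Total: $5,750 + $3,912 = $9,662.

$9,662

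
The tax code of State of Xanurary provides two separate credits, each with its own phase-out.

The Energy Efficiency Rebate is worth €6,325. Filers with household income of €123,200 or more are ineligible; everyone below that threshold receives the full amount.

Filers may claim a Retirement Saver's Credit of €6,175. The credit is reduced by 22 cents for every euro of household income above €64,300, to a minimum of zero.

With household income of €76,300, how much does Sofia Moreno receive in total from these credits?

€9,860

Energy Efficiency Rebate: €76,300 is below the €123,200 cutoff, so the full €6,325 applies.
Retirement Saver's Credit: 22% of the €12,000 excess over €64,300 is €2,640; credit = €6,175 − €2,640 = €3,535.
Total: €6,325 + €3,535 = €9,860.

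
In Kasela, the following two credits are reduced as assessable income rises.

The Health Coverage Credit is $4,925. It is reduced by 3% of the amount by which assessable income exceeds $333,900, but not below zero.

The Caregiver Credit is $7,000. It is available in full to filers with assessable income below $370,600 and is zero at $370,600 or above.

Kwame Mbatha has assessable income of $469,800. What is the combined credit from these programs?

$848

Health Coverage Credit: 3% of the $135,900 excess over $333,900 is $4,077; credit = $4,925 − $4,077 = $848.
Caregiver Credit: $469,800 meets or exceeds the $370,600 cutoff, so the credit is $0.
Total: $848 + $0 = $848.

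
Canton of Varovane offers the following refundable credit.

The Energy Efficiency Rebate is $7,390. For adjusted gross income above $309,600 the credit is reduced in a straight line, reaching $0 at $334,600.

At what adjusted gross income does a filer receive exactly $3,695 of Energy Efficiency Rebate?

$322,100

$3,695 is 3,695/7,390 of the full $7,390, so 3,695/7,390 of the $25,000 range has been used: income = $309,600 + $25,000 × 3,695/7,390 = $322,100.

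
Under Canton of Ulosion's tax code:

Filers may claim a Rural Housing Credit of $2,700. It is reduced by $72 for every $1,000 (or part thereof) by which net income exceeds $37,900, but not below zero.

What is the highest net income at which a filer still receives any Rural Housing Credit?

$74,900

After 37 increments the reduction is 37 × $72 = $2,664, leaving $36; one more increment wipes it out. Increment 37 ends at excess 37 × $1,000 = $37,000, so the highest qualifying income is $37,900 + $37,000 = $74,900.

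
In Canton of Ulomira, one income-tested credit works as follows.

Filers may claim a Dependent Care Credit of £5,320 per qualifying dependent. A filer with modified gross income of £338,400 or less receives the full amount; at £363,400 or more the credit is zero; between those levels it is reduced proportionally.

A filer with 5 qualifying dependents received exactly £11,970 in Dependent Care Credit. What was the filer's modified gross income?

£352,150

Full credit = 5 × £5,320 = £26,600.
£11,970 is 11,970/26,600 of the full £26,600, so 14,630/26,600 of the £25,000 range has been used: income = £338,400 + £25,000 × 14,630/26,600 = £352,150.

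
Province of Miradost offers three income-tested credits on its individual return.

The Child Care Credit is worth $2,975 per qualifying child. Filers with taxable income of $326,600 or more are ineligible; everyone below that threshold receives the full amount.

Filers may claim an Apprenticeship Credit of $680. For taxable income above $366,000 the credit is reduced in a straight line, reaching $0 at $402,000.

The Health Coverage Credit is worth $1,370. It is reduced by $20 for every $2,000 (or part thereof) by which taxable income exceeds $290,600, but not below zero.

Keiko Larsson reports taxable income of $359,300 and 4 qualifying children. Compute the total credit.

$1,350

Child Care Credit: base = 4 × $2,975 = $11,900. $359,300 meets or exceeds the $326,600 cutoff, so the credit is $0.
Apprenticeship Credit: $359,300 is at or below the $366,000 threshold, so the full $680 applies.
Health Coverage Credit: income exceeds $290,600 by $68,700, which is 35 full-or-partial $2,000 increments; reduction = 35 × $20 = $700, leaving $670.
Total: $0 + $680 + $670 = $1,350.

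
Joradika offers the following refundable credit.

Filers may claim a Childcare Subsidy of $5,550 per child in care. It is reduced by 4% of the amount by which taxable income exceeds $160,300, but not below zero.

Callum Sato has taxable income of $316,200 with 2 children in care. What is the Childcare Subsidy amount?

Childcare Subsidy: base = 2 × $5,550 = $11,100. 4% of the $155,900 excess over $160,300 is $6,236; credit = $11,100 − $6,236 = $4,864.

$4,864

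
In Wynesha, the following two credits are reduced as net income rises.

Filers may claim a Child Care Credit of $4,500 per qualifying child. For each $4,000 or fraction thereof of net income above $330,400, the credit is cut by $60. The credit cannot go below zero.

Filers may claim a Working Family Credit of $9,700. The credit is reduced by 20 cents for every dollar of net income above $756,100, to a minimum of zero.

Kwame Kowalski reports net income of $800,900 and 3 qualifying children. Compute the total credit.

Child Care Credit: base = 3 × $4,500 = $13,500. income exceeds $330,400 by $470,500, which is 118 full-or-partial $4,000 increments; reduction = 118 × $60 = $7,080, leaving $6,420.
Working Family Credit: 20% of the $44,800 excess over $756,100 is $8,960; credit = $9,700 − $8,960 = $740.
Total: $6,420 + $740 = $7,160.

$7,160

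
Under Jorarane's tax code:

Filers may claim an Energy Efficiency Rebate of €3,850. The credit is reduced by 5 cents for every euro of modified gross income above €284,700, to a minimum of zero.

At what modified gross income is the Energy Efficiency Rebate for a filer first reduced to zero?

The credit falls by 5% of each euro above €284,700, so it reaches zero when the excess is €3,850 / 5% = €77,000: income = €284,700 + €77,000 = €361,700.

€361,700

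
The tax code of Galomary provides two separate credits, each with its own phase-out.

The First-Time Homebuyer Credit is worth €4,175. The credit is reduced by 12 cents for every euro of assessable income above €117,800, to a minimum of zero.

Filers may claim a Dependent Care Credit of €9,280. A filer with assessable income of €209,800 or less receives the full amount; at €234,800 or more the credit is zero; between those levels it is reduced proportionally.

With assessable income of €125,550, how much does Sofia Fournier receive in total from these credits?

First-Time Homebuyer Credit: 12% of the €7,750 excess over €117,800 is €930; credit = €4,175 − €930 = €3,245.
Dependent Care Credit: €125,550 is at or below the €209,800 threshold, so the full €9,280 applies.
Total: €3,245 + €9,280 = €12,525.

€12,525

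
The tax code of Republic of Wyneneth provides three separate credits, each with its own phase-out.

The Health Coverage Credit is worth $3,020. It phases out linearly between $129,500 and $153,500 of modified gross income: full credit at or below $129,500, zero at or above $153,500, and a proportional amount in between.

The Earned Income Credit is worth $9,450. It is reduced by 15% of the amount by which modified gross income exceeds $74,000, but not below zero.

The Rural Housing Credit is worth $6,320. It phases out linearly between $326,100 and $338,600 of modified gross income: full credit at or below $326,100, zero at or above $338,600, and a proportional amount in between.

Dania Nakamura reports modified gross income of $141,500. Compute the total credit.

$7,830

Health Coverage Credit: $141,500 is $12,000 into a $24,000 phase-out range, leaving 12,000/24,000 of the credit: $3,020 × 12,000/24,000 = $1,510.
Earned Income Credit: 15% of the $67,500 excess over $74,000 is $10,125 ≥ base, so the credit is $0.
Rural Housing Credit: $141,500 is at or below the $326,100 threshold, so the full $6,320 applies.
Total: $1,510 + $0 + $6,320 = $7,830.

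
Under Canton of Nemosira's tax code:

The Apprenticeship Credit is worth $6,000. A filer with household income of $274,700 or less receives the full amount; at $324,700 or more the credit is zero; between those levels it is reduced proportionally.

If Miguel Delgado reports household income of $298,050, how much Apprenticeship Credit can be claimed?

Apprenticeship Credit: $298,050 is $23,350 into a $50,000 phase-out range, leaving 26,650/50,000 of the credit: $6,000 × 26,650/50,000 = $3,198.

$3,198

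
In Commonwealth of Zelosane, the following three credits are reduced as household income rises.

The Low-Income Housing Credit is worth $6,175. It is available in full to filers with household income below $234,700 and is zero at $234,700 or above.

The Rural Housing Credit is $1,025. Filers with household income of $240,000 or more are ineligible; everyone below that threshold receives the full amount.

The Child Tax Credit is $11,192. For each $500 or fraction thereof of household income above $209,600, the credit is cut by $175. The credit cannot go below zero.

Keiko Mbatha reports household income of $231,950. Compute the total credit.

Low-Income Housing Credit: $231,950 is below the $234,700 cutoff, so the full $6,175 applies.
Rural Housing Credit: $231,950 is below the $240,000 cutoff, so the full $1,025 applies.
Child Tax Credit: income exceeds $209,600 by $22,350, which is 45 full-or-partial $500 increments; reduction = 45 × $175 = $7,875, leaving $3,317.
Total: $6,175 + $1,025 + $3,317 = $10,517.

$10,517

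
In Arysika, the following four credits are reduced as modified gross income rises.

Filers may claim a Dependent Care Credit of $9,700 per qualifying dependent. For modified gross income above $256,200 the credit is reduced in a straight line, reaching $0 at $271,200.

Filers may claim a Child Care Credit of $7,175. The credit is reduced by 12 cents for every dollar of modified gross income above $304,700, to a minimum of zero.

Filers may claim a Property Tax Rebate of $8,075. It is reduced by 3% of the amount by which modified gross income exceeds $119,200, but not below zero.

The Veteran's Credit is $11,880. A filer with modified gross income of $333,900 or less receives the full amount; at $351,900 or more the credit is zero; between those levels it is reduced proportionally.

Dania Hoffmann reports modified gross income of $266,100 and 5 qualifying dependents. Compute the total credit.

$39,213

Dependent Care Credit: base = 5 × $9,700 = $48,500. $266,100 is $9,900 into a $15,000 phase-out range, leaving 5,100/15,000 of the credit: $48,500 × 5,100/15,000 = $16,490.
Child Care Credit: $266,100 is at or below the $304,700 threshold, so the full $7,175 applies.
Property Tax Rebate: 3% of the $146,900 excess over $119,200 is $4,407; credit = $8,075 − $4,407 = $3,668.
Veteran's Credit: $266,100 is at or below the $333,900 threshold, so the full $11,880 applies.
Total: $16,490 + $7,175 + $3,668 + $11,880 = $39,213.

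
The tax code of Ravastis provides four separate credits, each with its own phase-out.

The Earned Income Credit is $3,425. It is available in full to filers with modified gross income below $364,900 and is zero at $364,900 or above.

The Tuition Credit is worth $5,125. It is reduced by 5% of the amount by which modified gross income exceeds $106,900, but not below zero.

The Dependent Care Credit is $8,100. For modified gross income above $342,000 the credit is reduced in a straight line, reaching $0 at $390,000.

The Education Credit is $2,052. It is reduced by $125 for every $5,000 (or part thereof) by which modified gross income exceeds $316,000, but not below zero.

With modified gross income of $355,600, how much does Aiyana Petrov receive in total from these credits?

Earned Income Credit: $355,600 is below the $364,900 cutoff, so the full $3,425 applies.
Tuition Credit: 5% of the $248,700 excess over $106,900 is $12,435 ≥ base, so the credit is $0.
Dependent Care Credit: $355,600 is $13,600 into a $48,000 phase-out range, leaving 34,400/48,000 of the credit: $8,100 × 34,400/48,000 = $5,805.
Education Credit: income exceeds $316,000 by $39,600, which is 8 full-or-partial $5,000 increments; reduction = 8 × $125 = $1,000, leaving $1,052.
Total: $3,425 + $0 + $5,805 + $1,052 = $10,282.

$10,282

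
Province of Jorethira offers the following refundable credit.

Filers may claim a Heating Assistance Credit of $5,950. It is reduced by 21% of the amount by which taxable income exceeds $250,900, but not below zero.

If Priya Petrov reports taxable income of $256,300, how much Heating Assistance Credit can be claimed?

Heating Assistance Credit: 21% of the $5,400 excess over $250,900 is $1,134; credit = $5,950 − $1,134 = $4,816.

$4,816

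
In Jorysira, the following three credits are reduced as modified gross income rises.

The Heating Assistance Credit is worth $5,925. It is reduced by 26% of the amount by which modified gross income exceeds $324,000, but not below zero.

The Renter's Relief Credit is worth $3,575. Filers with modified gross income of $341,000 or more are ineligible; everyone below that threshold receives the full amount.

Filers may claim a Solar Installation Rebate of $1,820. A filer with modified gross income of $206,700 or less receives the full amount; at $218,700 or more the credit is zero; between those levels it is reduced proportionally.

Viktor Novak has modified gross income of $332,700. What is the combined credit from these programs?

Heating Assistance Credit: 26% of the $8,700 excess over $324,000 is $2,262; credit = $5,925 − $2,262 = $3,663.
Renter's Relief Credit: $332,700 is below the $341,000 cutoff, so the full $3,575 applies.
Solar Installation Rebate: $332,700 is at or above $218,700, so the credit is $0.
Total: $3,663 + $3,575 + $0 = $7,238.

$7,238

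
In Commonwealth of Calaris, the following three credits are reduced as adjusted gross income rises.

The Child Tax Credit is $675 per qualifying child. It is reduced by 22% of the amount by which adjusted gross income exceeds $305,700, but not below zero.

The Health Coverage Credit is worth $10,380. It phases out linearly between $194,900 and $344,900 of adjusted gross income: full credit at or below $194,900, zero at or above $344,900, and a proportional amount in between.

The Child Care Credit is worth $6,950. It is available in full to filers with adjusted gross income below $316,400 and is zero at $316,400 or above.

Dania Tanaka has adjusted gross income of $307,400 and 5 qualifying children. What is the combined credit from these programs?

$12,546

Child Tax Credit: base = 5 × $675 = $3,375. 22% of the $1,700 excess over $305,700 is $374; credit = $3,375 − $374 = $3,001.
Health Coverage Credit: $307,400 is $112,500 into a $150,000 phase-out range, leaving 37,500/150,000 of the credit: $10,380 × 37,500/150,000 = $2,595.
Child Care Credit: $307,400 is below the $316,400 cutoff, so the full $6,950 applies.
Total: $3,001 + $2,595 + $6,950 = $12,546.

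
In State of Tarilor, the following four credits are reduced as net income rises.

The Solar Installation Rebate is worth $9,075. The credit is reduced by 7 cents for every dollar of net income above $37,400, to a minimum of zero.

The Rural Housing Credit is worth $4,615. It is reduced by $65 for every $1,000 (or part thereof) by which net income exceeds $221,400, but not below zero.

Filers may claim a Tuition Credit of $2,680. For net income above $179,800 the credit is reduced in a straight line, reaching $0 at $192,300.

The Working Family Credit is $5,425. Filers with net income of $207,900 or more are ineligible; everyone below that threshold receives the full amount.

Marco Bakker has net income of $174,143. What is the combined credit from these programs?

$12,720

Solar Installation Rebate: 7% of the $136,743 excess over $37,400 is $9,572.01 ≥ base, so the credit is $0.
Rural Housing Credit: $174,143 is at or below the $221,400 threshold, so the full $4,615 applies.
Tuition Credit: $174,143 is at or below the $179,800 threshold, so the full $2,680 applies.
Working Family Credit: $174,143 is below the $207,900 cutoff, so the full $5,425 applies.
Total: $0 + $4,615 + $2,680 + $5,425 = $12,720.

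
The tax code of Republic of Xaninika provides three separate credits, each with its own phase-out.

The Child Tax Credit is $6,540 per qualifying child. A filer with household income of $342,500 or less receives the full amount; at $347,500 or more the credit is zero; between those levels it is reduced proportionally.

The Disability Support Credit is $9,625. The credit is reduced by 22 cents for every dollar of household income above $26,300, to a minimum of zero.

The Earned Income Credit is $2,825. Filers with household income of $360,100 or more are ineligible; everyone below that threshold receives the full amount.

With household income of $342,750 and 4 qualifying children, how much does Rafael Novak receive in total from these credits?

Child Tax Credit: base = 4 × $6,540 = $26,160. $342,750 is $250 into a $5,000 phase-out range, leaving 4,750/5,000 of the credit: $26,160 × 4,750/5,000 = $24,852.
Disability Support Credit: 22% of the $316,450 excess over $26,300 is $69,619 ≥ base, so the credit is $0.
Earned Income Credit: $342,750 is below the $360,100 cutoff, so the full $2,825 applies.
Total: $24,852 + $0 + $2,825 = $27,677.

$27,677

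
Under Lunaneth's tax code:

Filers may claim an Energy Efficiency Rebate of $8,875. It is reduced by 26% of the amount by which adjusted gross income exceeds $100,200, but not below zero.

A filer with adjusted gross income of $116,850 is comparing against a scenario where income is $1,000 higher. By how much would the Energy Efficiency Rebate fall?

At $116,850 — 26% of the $16,650 excess over $100,200 is $4,329; credit = $8,875 − $4,329 = $4,546.
At $117,850 — 26% of the $17,650 excess over $100,200 is $4,589; credit = $8,875 − $4,589 = $4,286.
Lost: $4,546 − $4,286 = $260.

$260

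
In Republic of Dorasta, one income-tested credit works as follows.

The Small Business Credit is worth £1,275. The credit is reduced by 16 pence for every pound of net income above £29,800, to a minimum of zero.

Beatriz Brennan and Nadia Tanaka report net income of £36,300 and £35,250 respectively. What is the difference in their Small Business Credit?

£168

Beatriz (£36,300): Small Business Credit: 16% of the £6,500 excess over £29,800 is £1,040; credit = £1,275 − £1,040 = £235.
Nadia (£35,250): Small Business Credit: 16% of the £5,450 excess over £29,800 is £872; credit = £1,275 − £872 = £403.
Difference: |£235 − £403| = £168.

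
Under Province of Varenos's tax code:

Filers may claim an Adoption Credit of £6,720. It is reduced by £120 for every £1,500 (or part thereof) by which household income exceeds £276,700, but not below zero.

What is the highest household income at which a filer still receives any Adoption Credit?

After 55 increments the reduction is 55 × £120 = £6,600, leaving £120; one more increment wipes it out. Increment 55 ends at excess 55 × £1,500 = £82,500, so the highest qualifying income is £276,700 + £82,500 = £359,200.

£359,200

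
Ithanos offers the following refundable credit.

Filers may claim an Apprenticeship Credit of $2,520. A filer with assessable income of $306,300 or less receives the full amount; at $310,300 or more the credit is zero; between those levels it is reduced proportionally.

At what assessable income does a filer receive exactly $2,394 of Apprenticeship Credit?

$306,500

$2,394 is 2,394/2,520 of the full $2,520, so 126/2,520 of the $4,000 range has been used: income = $306,300 + $4,000 × 126/2,520 = $306,500.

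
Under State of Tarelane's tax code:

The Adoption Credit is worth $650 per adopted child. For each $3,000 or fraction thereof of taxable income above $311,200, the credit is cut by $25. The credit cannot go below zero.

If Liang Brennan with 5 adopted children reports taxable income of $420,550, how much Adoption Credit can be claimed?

Adoption Credit: base = 5 × $650 = $3,250. income exceeds $311,200 by $109,350, which is 37 full-or-partial $3,000 increments; reduction = 37 × $25 = $925, leaving $2,325.

$2,325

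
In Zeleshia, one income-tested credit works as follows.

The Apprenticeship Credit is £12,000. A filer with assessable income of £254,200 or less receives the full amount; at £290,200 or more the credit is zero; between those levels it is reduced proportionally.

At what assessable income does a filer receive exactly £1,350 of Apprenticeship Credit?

£286,150

£1,350 is 1,350/12,000 of the full £12,000, so 10,650/12,000 of the £36,000 range has been used: income = £254,200 + £36,000 × 10,650/12,000 = £286,150.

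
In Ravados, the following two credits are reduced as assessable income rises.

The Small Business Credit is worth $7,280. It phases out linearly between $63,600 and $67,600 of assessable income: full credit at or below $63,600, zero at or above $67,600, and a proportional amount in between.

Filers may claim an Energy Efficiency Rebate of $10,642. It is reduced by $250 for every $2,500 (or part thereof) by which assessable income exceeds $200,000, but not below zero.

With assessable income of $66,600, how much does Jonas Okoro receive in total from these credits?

$12,462

Small Business Credit: $66,600 is $3,000 into a $4,000 phase-out range, leaving 1,000/4,000 of the credit: $7,280 × 1,000/4,000 = $1,820.
Energy Efficiency Rebate: $66,600 is at or below the $200,000 threshold, so the full $10,642 applies.
Total: $1,820 + $10,642 = $12,462.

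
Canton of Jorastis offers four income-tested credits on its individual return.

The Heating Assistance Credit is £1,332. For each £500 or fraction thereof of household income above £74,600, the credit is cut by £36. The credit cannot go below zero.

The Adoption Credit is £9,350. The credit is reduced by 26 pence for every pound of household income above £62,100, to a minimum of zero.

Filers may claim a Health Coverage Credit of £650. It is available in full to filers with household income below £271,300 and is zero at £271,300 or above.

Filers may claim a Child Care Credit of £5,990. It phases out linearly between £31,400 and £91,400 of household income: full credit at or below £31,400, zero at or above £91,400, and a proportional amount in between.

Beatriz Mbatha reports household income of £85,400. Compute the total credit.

£5,081

Heating Assistance Credit: income exceeds £74,600 by £10,800, which is 22 full-or-partial £500 increments; reduction = 22 × £36 = £792, leaving £540.
Adoption Credit: 26% of the £23,300 excess over £62,100 is £6,058; credit = £9,350 − £6,058 = £3,292.
Health Coverage Credit: £85,400 is below the £271,300 cutoff, so the full £650 applies.
Child Care Credit: £85,400 is £54,000 into a £60,000 phase-out range, leaving 6,000/60,000 of the credit: £5,990 × 6,000/60,000 = £599.
Total: £540 + £3,292 + £650 + £599 = £5,081.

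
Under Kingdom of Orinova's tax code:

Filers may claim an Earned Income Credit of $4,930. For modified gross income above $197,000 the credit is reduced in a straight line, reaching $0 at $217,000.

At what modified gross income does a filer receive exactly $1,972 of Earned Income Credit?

$209,000

$1,972 is 1,972/4,930 of the full $4,930, so 2,958/4,930 of the $20,000 range has been used: income = $197,000 + $20,000 × 2,958/4,930 = $209,000.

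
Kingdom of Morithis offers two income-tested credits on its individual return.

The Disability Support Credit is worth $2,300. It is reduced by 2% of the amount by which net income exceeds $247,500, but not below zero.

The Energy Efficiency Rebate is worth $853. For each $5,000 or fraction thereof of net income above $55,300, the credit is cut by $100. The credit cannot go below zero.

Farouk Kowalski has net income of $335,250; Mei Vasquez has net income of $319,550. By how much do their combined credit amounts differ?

$314

Farouk ($335,250): Disability Support Credit: 2% of the $87,750 excess over $247,500 is $1,755; credit = $2,300 − $1,755 = $545. Energy Efficiency Rebate: income exceeds $55,300 by $279,950 → 56 increments × $100 = $5,600 ≥ base, so the credit is $0. total $545 + $0 = $545
Mei ($319,550): Disability Support Credit: 2% of the $72,050 excess over $247,500 is $1,441; credit = $2,300 − $1,441 = $859. Energy Efficiency Rebate: income exceeds $55,300 by $264,250 → 53 increments × $100 = $5,300 ≥ base, so the credit is $0. total $859 + $0 = $859
Difference: |$545 − $859| = $314.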